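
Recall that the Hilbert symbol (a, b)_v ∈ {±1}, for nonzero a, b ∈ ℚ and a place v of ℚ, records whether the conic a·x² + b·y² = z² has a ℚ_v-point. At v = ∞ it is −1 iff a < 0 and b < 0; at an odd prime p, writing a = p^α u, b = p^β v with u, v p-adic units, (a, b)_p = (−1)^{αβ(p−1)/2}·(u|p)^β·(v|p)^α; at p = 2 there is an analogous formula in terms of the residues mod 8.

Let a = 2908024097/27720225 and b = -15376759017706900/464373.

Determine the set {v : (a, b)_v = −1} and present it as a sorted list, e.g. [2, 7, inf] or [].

[17, 23]

Mod squares: a ≡ 17, b ≡ -96577. Check v ∈ {∞, 2, 3, 5, 7, 11, 13, 17, 19, 23, 29, 41}.
v=17: a=17^1·(≡13), b=17^1·(≡11) mod 17; (13|17)=+1, (11|17)=-1; (−1)^{1·1·8}·(+1)^1·(-1)^1 = -1.
v=23: a=23^0·(≡19), b=23^1·(≡11) mod 23; (19|23)=-1, (11|23)=-1; (−1)^{0·1·11}·(-1)^1·(-1)^0 = -1.
v=∞: 17 > 0 and -96577 < 0  ⇒  (a,b)_∞ = +1.
v=5: a=5^-2·(≡3), b=5^2·(≡3) mod 5; (3|5)=-1, (3|5)=-1; (−1)^{-2·2·2}·(-1)^2·(-1)^-2 = +1.
v=41: a=41^2·(≡12), b=41^2·(≡35) mod 41; (12|41)=-1, (35|41)=-1; (−1)^{2·2·20}·(-1)^2·(-1)^2 = +1.
v=29: a=29^2·(≡17), b=29^2·(≡7) mod 29; (17|29)=-1, (7|29)=+1; (−1)^{2·2·14}·(-1)^2·(+1)^2 = +1.
v=3: a=3^-8·(≡2), b=3^-6·(≡2) mod 3; (2|3)=-1, (2|3)=-1; (−1)^{-8·-6·1}·(-1)^-6·(-1)^-8 = +1.
v=19: a=19^0·(≡4), b=19^1·(≡6) mod 19; (4|19)=+1, (6|19)=+1; (−1)^{0·1·9}·(+1)^1·(+1)^0 = +1.
v=7: a=7^0·(≡6), b=7^-2·(≡2) mod 7; (6|7)=-1, (2|7)=+1; (−1)^{0·-2·3}·(-1)^-2·(+1)^0 = +1.
v=2: v_2(a)=0, v_2(b)=2; units ≡ 1, 7 (mod 8); ε·ε+αω+βω = 0·1+0·0+2·0 ≡ 0  ⇒  (a,b)_2 = +1.
v=13: a=13^-2·(≡1), b=13^-1·(≡7) mod 13; (1|13)=+1, (7|13)=-1; (−1)^{-2·-1·6}·(+1)^-1·(-1)^-2 = +1.
v=11: a=11^2·(≡10), b=11^4·(≡5) mod 11; (10|11)=-1, (5|11)=+1; (−1)^{2·4·5}·(-1)^4·(+1)^2 = +1.
|Ram(17, -96577)| = 2, even; anisotropic at {17, 23}.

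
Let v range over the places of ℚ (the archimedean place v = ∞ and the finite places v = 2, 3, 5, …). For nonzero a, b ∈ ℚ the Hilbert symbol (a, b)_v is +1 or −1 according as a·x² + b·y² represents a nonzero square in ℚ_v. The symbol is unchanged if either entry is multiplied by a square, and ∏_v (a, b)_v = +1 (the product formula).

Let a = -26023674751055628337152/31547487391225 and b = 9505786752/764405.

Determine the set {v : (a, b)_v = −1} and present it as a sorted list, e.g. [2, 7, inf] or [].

[5, 7]

Mod squares: a ≡ -2, b ≡ 2310. Check v ∈ {∞, 2, 3, 5, 7, 11, 13, 17, 23}.
v=3: a=3^20·(≡1), b=3^9·(≡2) mod 3; (1|3)=+1, (2|3)=-1; (−1)^{20·9·1}·(+1)^9·(-1)^20 = +1.
v=2: v_2(a)=19, v_2(b)=7; units ≡ 7, 3 (mod 8); ε·ε+αω+βω = 1·1+19·1+7·0 ≡ 0  ⇒  (a,b)_2 = +1.
v=5: a=5^-2·(≡2), b=5^-1·(≡2) mod 5; (2|5)=-1, (2|5)=-1; (−1)^{-2·-1·2}·(-1)^-1·(-1)^-2 = -1.
v=7: a=7^6·(≡6), b=7^3·(≡4) mod 7; (6|7)=-1, (4|7)=+1; (−1)^{6·3·3}·(-1)^3·(+1)^6 = -1.
v=13: a=13^-4·(≡11), b=13^0·(≡4) mod 13; (11|13)=-1, (4|13)=+1; (−1)^{-4·0·6}·(-1)^0·(+1)^-4 = +1.
v=11: a=11^2·(≡3), b=11^1·(≡3) mod 11; (3|11)=+1, (3|11)=+1; (−1)^{2·1·5}·(+1)^1·(+1)^2 = +1.
v=23: a=23^-2·(≡7), b=23^-2·(≡22) mod 23; (7|23)=-1, (22|23)=-1; (−1)^{-2·-2·11}·(-1)^-2·(-1)^-2 = +1.
v=17: a=17^-4·(≡2), b=17^-2·(≡1) mod 17; (2|17)=+1, (1|17)=+1; (−1)^{-4·-2·8}·(+1)^-2·(+1)^-4 = +1.
v=∞: -2 < 0 and 2310 > 0  ⇒  (a,b)_∞ = +1.
|Ram(-2, 2310)| = 2, even; anisotropic at {5, 7}.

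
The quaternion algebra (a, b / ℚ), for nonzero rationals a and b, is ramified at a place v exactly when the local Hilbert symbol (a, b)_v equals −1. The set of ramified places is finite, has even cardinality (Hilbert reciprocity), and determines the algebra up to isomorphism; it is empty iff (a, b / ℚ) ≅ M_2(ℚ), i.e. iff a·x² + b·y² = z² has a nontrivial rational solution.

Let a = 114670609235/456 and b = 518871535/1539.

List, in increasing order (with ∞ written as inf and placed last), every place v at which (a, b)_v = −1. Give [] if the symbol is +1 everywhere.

[2, 17]

(a, b) ≡ (3990, 146965) mod (ℚ^×)²; places V = {2, 3, 5, 7, 13, 17, 19, 37, ∞}.
(a,b)_19: α=-1, u≡11; β=-1, v≡12 (mod 19); (11|19)=+1, (12|19)=-1; sign (−1)^1·+1^-1·-1^-1 = +1.
(a,b)_3: α=-1, u≡1; β=-4, v≡1 (mod 3); (1|3)=+1, (1|3)=+1; sign (−1)^0·+1^-4·+1^-1 = +1.
(a,b)_37: α=2, u≡35; β=2, v≡28 (mod 37); (35|37)=-1, (28|37)=+1; sign (−1)^0·-1^2·+1^2 = +1.
(a,b)_13: α=2, u≡1; β=1, v≡2 (mod 13); (1|13)=+1, (2|13)=-1; sign (−1)^0·+1^1·-1^2 = +1.
(a,b)_2: α=-3, β=0; u≡3, v≡5 (mod 8); ε(u)ε(v)=1·0, αω(v)=-3·1, βω(u)=0·1; sum ≡ 1  ⇒  -1.
(a,b)_5: α=1, u≡2; β=1, v≡3 (mod 5); (2|5)=-1, (3|5)=-1; sign (−1)^0·-1^1·-1^1 = +1.
(a,b)_17: α=2, u≡11; β=1, v≡8 (mod 17); (11|17)=-1, (8|17)=+1; sign (−1)^0·-1^1·+1^2 = -1.
(a,b)_∞: sgn(3990)=+, sgn(146965)=+, so +1.
(a,b)_7: α=3, u≡5; β=3, v≡4 (mod 7); (5|7)=-1, (4|7)=+1; sign (−1)^1·-1^3·+1^3 = +1.
(3990, 146965 / ℚ) ramifies at {2, 17}: a division algebra.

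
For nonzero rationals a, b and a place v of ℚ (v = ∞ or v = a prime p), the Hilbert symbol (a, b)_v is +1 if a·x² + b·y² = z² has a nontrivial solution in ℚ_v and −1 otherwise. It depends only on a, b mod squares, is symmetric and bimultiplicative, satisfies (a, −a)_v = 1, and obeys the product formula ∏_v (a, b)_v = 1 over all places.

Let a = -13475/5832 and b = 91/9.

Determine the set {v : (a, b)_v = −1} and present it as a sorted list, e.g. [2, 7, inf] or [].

(a, b) ≡ (-22, 91) mod (ℚ^×)²; places V = {2, 3, 5, 7, 11, 13, ∞}.
(a,b)_7: α=2, u≡5; β=1, v≡3 (mod 7); (5|7)=-1, (3|7)=-1; sign (−1)^0·-1^1·-1^2 = -1.
(a,b)_∞: sgn(-22)=−, sgn(91)=+, so +1.
(a,b)_2: α=-3, β=0; u≡5, v≡3 (mod 8); ε(u)ε(v)=0·1, αω(v)=-3·1, βω(u)=0·1; sum ≡ 1  ⇒  -1.
(a,b)_5: α=2, u≡3; β=0, v≡4 (mod 5); (3|5)=-1, (4|5)=+1; sign (−1)^0·-1^0·+1^2 = +1.
(a,b)_11: α=1, u≡9; β=0, v≡4 (mod 11); (9|11)=+1, (4|11)=+1; sign (−1)^0·+1^0·+1^1 = +1.
(a,b)_13: α=0, u≡4; β=1, v≡8 (mod 13); (4|13)=+1, (8|13)=-1; sign (−1)^0·+1^1·-1^0 = +1.
(a,b)_3: α=-6, u≡2; β=-2, v≡1 (mod 3); (2|3)=-1, (1|3)=+1; sign (−1)^0·-1^-2·+1^-6 = +1.
(-22, 91 / ℚ) ramifies at {2, 7}: a division algebra.

[2, 7]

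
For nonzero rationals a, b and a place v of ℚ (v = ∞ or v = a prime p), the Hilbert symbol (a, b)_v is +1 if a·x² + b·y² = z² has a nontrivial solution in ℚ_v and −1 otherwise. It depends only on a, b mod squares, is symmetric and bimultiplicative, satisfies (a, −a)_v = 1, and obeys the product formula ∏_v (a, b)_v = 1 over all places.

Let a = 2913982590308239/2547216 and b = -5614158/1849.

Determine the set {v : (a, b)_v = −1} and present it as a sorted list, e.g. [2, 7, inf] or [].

(a, b) ≡ (24679, -46398) mod (ℚ^×)²; places V = {2, 3, 7, 11, 17, 19, 23, 29, 37, 41, 43, ∞}.
(a,b)_∞: sgn(24679)=+, sgn(-46398)=−, so +1.
(a,b)_3: α=-2, u≡1; β=1, v≡2 (mod 3); (1|3)=+1, (2|3)=-1; sign (−1)^0·+1^1·-1^-2 = +1.
(a,b)_37: α=1, u≡12; β=1, v≡34 (mod 37); (12|37)=+1, (34|37)=+1; sign (−1)^0·+1^1·+1^1 = +1.
(a,b)_41: α=2, u≡13; β=0, v≡34 (mod 41); (13|41)=-1, (34|41)=-1; sign (−1)^0·-1^0·-1^2 = +1.
(a,b)_17: α=4, u≡3; β=0, v≡11 (mod 17); (3|17)=-1, (11|17)=-1; sign (−1)^0·-1^0·-1^4 = +1.
(a,b)_23: α=1, u≡7; β=0, v≡3 (mod 23); (7|23)=-1, (3|23)=+1; sign (−1)^0·-1^0·+1^1 = +1.
(a,b)_29: α=3, u≡19; β=0, v≡11 (mod 29); (19|29)=-1, (11|29)=-1; sign (−1)^0·-1^0·-1^3 = -1.
(a,b)_2: α=-4, β=1; u≡7, v≡1 (mod 8); ε(u)ε(v)=1·0, αω(v)=-4·0, βω(u)=1·0; sum ≡ 0  ⇒  +1.
(a,b)_43: α=0, u≡25; β=-2, v≡8 (mod 43); (25|43)=+1, (8|43)=-1; sign (−1)^0·+1^-2·-1^0 = +1.
(a,b)_7: α=-2, u≡1; β=0, v≡3 (mod 7); (1|7)=+1, (3|7)=-1; sign (−1)^0·+1^0·-1^-2 = +1.
(a,b)_19: α=-2, u≡6; β=1, v≡1 (mod 19); (6|19)=+1, (1|19)=+1; sign (−1)^0·+1^1·+1^-2 = +1.
(a,b)_11: α=0, u≡10; β=3, v≡6 (mod 11); (10|11)=-1, (6|11)=-1; sign (−1)^0·-1^3·-1^0 = -1.
|Ram(24679, -46398)| = 2, even; anisotropic at {11, 29}.

[11, 29]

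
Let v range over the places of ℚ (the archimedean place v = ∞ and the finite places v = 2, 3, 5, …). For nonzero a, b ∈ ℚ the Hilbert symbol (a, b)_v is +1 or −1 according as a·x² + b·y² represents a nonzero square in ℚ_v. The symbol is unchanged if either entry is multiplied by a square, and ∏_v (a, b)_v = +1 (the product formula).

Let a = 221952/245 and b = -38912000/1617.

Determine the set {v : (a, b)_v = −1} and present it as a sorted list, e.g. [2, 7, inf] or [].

Mod squares: a ≡ 15, b ≡ -3135. Check v ∈ {∞, 2, 3, 5, 7, 11, 17, 19}.
v=2: v_2(a)=8, v_2(b)=14; units ≡ 7, 1 (mod 8); ε·ε+αω+βω = 1·0+8·0+14·0 ≡ 0  ⇒  (a,b)_2 = +1.
v=∞: 15 > 0 and -3135 < 0  ⇒  (a,b)_∞ = +1.
v=7: a=7^-2·(≡2), b=7^-2·(≡4) mod 7; (2|7)=+1, (4|7)=+1; (−1)^{-2·-2·3}·(+1)^-2·(+1)^-2 = +1.
v=11: a=11^0·(≡9), b=11^-1·(≡4) mod 11; (9|11)=+1, (4|11)=+1; (−1)^{0·-1·5}·(+1)^-1·(+1)^0 = +1.
v=17: a=17^2·(≡15), b=17^0·(≡7) mod 17; (15|17)=+1, (7|17)=-1; (−1)^{2·0·8}·(+1)^0·(-1)^2 = +1.
v=19: a=19^0·(≡3), b=19^1·(≡5) mod 19; (3|19)=-1, (5|19)=+1; (−1)^{0·1·9}·(-1)^1·(+1)^0 = -1.
v=3: a=3^1·(≡2), b=3^-1·(≡2) mod 3; (2|3)=-1, (2|3)=-1; (−1)^{1·-1·1}·(-1)^-1·(-1)^1 = -1.
v=5: a=5^-1·(≡3), b=5^3·(≡2) mod 5; (3|5)=-1, (2|5)=-1; (−1)^{-1·3·2}·(-1)^3·(-1)^-1 = +1.
(15, -3135 / ℚ) ramifies at {3, 19}: a division algebra.

[3, 19]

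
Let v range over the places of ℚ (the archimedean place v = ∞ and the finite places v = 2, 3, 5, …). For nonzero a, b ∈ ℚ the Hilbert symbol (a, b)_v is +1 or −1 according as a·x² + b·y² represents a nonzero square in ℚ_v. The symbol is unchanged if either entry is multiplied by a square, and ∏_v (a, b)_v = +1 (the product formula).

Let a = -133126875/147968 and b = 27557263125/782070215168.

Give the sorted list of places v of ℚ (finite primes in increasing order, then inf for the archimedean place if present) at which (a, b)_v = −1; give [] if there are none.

[3, 23]

(a, b) ≡ (-966, 42) mod (ℚ^×)²; places V = {2, 3, 5, 7, 11, 17, 19, 23, ∞}.
(a,b)_∞: sgn(-966)=−, sgn(42)=+, so +1.
(a,b)_3: α=3, u≡2; β=5, v≡2 (mod 3); (2|3)=-1, (2|3)=-1; sign (−1)^1·-1^5·-1^3 = -1.
(a,b)_23: α=1, u≡1; β=2, v≡14 (mod 23); (1|23)=+1, (14|23)=-1; sign (−1)^0·+1^2·-1^1 = -1.
(a,b)_17: α=-2, u≡3; β=-2, v≡9 (mod 17); (3|17)=-1, (9|17)=+1; sign (−1)^0·-1^-2·+1^-2 = +1.
(a,b)_11: α=0, u≡6; β=-4, v≡5 (mod 11); (6|11)=-1, (5|11)=+1; sign (−1)^0·-1^-4·+1^0 = +1.
(a,b)_19: α=0, u≡3; β=-2, v≡4 (mod 19); (3|19)=-1, (4|19)=+1; sign (−1)^0·-1^-2·+1^0 = +1.
(a,b)_5: α=4, u≡4; β=4, v≡2 (mod 5); (4|5)=+1, (2|5)=-1; sign (−1)^0·+1^4·-1^4 = +1.
(a,b)_2: α=-9, β=-9; u≡5, v≡5 (mod 8); ε(u)ε(v)=0·0, αω(v)=-9·1, βω(u)=-9·1; sum ≡ 0  ⇒  +1.
(a,b)_7: α=3, u≡2; β=3, v≡3 (mod 7); (2|7)=+1, (3|7)=-1; sign (−1)^1·+1^3·-1^3 = +1.
|Ram(-966, 42)| = 2, even; anisotropic at {3, 23}.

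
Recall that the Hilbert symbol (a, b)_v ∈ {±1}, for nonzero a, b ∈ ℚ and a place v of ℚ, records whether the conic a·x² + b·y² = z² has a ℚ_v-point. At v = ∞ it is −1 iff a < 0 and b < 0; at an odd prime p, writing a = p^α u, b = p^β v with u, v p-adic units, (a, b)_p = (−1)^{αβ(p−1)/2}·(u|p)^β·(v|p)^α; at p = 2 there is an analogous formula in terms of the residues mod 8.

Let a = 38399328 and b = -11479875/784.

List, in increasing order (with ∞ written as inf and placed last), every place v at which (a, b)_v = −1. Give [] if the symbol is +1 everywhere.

Mod squares: a ≡ 266662, b ≡ -3795. Check v ∈ {∞, 2, 3, 5, 7, 11, 17, 23, 31}.
v=2: v_2(a)=5, v_2(b)=-4; units ≡ 3, 5 (mod 8); ε·ε+αω+βω = 1·0+5·1+-4·1 ≡ 1  ⇒  (a,b)_2 = -1.
v=17: a=17^1·(≡11), b=17^0·(≡2) mod 17; (11|17)=-1, (2|17)=+1; (−1)^{1·0·8}·(-1)^0·(+1)^1 = +1.
v=31: a=31^1·(≡21), b=31^0·(≡5) mod 31; (21|31)=-1, (5|31)=+1; (−1)^{1·0·15}·(-1)^0·(+1)^1 = +1.
v=7: a=7^0·(≡2), b=7^-2·(≡3) mod 7; (2|7)=+1, (3|7)=-1; (−1)^{0·-2·3}·(+1)^-2·(-1)^0 = +1.
v=5: a=5^0·(≡3), b=5^3·(≡4) mod 5; (3|5)=-1, (4|5)=+1; (−1)^{0·3·2}·(-1)^3·(+1)^0 = -1.
v=∞: 266662 > 0 and -3795 < 0  ⇒  (a,b)_∞ = +1.
v=11: a=11^1·(≡9), b=11^3·(≡7) mod 11; (9|11)=+1, (7|11)=-1; (−1)^{1·3·5}·(+1)^3·(-1)^1 = +1.
v=23: a=23^1·(≡12), b=23^1·(≡22) mod 23; (12|23)=+1, (22|23)=-1; (−1)^{1·1·11}·(+1)^1·(-1)^1 = +1.
v=3: a=3^2·(≡1), b=3^1·(≡1) mod 3; (1|3)=+1, (1|3)=+1; (−1)^{2·1·1}·(+1)^1·(+1)^2 = +1.
|Ram(266662, -3795)| = 2, even; anisotropic at {2, 5}.

[2, 5]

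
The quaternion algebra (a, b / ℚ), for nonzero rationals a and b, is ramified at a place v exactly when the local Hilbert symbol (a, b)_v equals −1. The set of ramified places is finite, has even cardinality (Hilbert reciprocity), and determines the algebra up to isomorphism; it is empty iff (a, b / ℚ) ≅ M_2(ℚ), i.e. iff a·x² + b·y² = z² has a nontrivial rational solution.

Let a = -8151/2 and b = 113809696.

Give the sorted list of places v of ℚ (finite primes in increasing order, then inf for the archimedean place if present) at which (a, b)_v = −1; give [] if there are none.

Mod squares: a ≡ -16302, b ≡ 58786. Check v ∈ {∞, 2, 3, 7, 11, 13, 17, 19}.
v=17: a=17^0·(≡13), b=17^1·(≡3) mod 17; (13|17)=+1, (3|17)=-1; (−1)^{0·1·8}·(+1)^1·(-1)^0 = +1.
v=2: v_2(a)=-1, v_2(b)=5; units ≡ 1, 1 (mod 8); ε·ε+αω+βω = 0·0+-1·0+5·0 ≡ 0  ⇒  (a,b)_2 = +1.
v=∞: -16302 < 0 and 58786 > 0  ⇒  (a,b)_∞ = +1.
v=19: a=19^1·(≡4), b=19^1·(≡6) mod 19; (4|19)=+1, (6|19)=+1; (−1)^{1·1·9}·(+1)^1·(+1)^1 = -1.
v=7: a=7^0·(≡2), b=7^1·(≡6) mod 7; (2|7)=+1, (6|7)=-1; (−1)^{0·1·3}·(+1)^1·(-1)^0 = +1.
v=3: a=3^1·(≡2), b=3^0·(≡1) mod 3; (2|3)=-1, (1|3)=+1; (−1)^{1·0·1}·(-1)^0·(+1)^1 = +1.
v=13: a=13^1·(≡5), b=13^1·(≡2) mod 13; (5|13)=-1, (2|13)=-1; (−1)^{1·1·6}·(-1)^1·(-1)^1 = +1.
v=11: a=11^1·(≡9), b=11^2·(≡10) mod 11; (9|11)=+1, (10|11)=-1; (−1)^{1·2·5}·(+1)^2·(-1)^1 = -1.
Ram(-16302, 58786) = {11, 19}; no ℚ_11-point on the conic.

[11, 19]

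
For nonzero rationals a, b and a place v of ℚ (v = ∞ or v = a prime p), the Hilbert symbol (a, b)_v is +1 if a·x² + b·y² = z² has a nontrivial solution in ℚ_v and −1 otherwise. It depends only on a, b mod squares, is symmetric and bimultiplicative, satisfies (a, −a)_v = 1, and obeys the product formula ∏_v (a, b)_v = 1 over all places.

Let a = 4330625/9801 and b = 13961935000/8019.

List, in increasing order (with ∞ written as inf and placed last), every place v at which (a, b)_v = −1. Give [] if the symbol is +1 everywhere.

[11, 13]

Mod squares: a ≡ 41, b ≡ 363506. Check v ∈ {∞, 2, 3, 5, 11, 13, 31, 41}.
v=∞: 41 > 0 and 363506 > 0  ⇒  (a,b)_∞ = +1.
v=41: a=41^1·(≡25), b=41^1·(≡20) mod 41; (25|41)=+1, (20|41)=+1; (−1)^{1·1·20}·(+1)^1·(+1)^1 = +1.
v=11: a=11^-2·(≡6), b=11^-1·(≡8) mod 11; (6|11)=-1, (8|11)=-1; (−1)^{-2·-1·5}·(-1)^-1·(-1)^-2 = -1.
v=5: a=5^4·(≡4), b=5^4·(≡4) mod 5; (4|5)=+1, (4|5)=+1; (−1)^{4·4·2}·(+1)^4·(+1)^4 = +1.
v=13: a=13^2·(≡11), b=13^3·(≡12) mod 13; (11|13)=-1, (12|13)=+1; (−1)^{2·3·6}·(-1)^3·(+1)^2 = -1.
v=3: a=3^-4·(≡2), b=3^-6·(≡2) mod 3; (2|3)=-1, (2|3)=-1; (−1)^{-4·-6·1}·(-1)^-6·(-1)^-4 = +1.
v=2: v_2(a)=0, v_2(b)=3; units ≡ 1, 1 (mod 8); ε·ε+αω+βω = 0·0+0·0+3·0 ≡ 0  ⇒  (a,b)_2 = +1.
v=31: a=31^0·(≡16), b=31^1·(≡5) mod 31; (16|31)=+1, (5|31)=+1; (−1)^{0·1·15}·(+1)^1·(+1)^0 = +1.
(41, 363506 / ℚ) ramifies at {11, 13}: a division algebra.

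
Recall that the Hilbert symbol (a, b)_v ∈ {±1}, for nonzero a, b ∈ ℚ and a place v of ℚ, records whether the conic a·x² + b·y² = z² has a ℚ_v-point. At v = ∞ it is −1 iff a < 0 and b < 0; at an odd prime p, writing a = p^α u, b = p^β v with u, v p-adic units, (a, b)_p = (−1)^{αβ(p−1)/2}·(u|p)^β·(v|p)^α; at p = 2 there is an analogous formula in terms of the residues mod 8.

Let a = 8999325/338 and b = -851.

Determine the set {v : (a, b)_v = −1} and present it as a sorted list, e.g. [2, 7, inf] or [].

[2, 37]

Mod squares: a ≡ 79994, b ≡ -851. Check v ∈ {∞, 2, 3, 5, 13, 23, 37, 47}.
v=23: a=23^1·(≡10), b=23^1·(≡9) mod 23; (10|23)=-1, (9|23)=+1; (−1)^{1·1·11}·(-1)^1·(+1)^1 = +1.
v=3: a=3^2·(≡2), b=3^0·(≡1) mod 3; (2|3)=-1, (1|3)=+1; (−1)^{2·0·1}·(-1)^0·(+1)^2 = +1.
v=2: v_2(a)=-1, v_2(b)=0; units ≡ 5, 5 (mod 8); ε·ε+αω+βω = 0·0+-1·1+0·1 ≡ 1  ⇒  (a,b)_2 = -1.
v=5: a=5^2·(≡1), b=5^0·(≡4) mod 5; (1|5)=+1, (4|5)=+1; (−1)^{2·0·2}·(+1)^0·(+1)^2 = +1.
v=∞: 79994 > 0 and -851 < 0  ⇒  (a,b)_∞ = +1.
v=37: a=37^1·(≡27), b=37^1·(≡14) mod 37; (27|37)=+1, (14|37)=-1; (−1)^{1·1·18}·(+1)^1·(-1)^1 = -1.
v=13: a=13^-2·(≡5), b=13^0·(≡7) mod 13; (5|13)=-1, (7|13)=-1; (−1)^{-2·0·6}·(-1)^0·(-1)^-2 = +1.
v=47: a=47^1·(≡31), b=47^0·(≡42) mod 47; (31|47)=-1, (42|47)=+1; (−1)^{1·0·23}·(-1)^0·(+1)^1 = +1.
Ram(79994, -851) = {2, 37}; no ℚ_2-point on the conic.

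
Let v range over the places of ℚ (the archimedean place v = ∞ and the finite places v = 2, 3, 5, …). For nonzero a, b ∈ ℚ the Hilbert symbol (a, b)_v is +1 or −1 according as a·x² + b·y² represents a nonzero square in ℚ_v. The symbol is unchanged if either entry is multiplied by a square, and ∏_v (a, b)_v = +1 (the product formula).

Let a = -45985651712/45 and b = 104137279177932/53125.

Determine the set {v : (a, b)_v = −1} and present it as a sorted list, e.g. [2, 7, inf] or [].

[5, 11]

Mod squares: a ≡ -27115, b ≡ 352495. Check v ∈ {∞, 2, 3, 5, 7, 11, 13, 17, 29}.
v=5: a=5^-1·(≡2), b=5^-5·(≡1) mod 5; (2|5)=-1, (1|5)=+1; (−1)^{-1·-5·2}·(-1)^-5·(+1)^-1 = -1.
v=7: a=7^2·(≡6), b=7^8·(≡3) mod 7; (6|7)=-1, (3|7)=-1; (−1)^{2·8·3}·(-1)^8·(-1)^2 = +1.
v=2: v_2(a)=10, v_2(b)=2; units ≡ 5, 7 (mod 8); ε·ε+αω+βω = 0·1+10·0+2·1 ≡ 0  ⇒  (a,b)_2 = +1.
v=13: a=13^2·(≡10), b=13^1·(≡3) mod 13; (10|13)=+1, (3|13)=+1; (−1)^{2·1·6}·(+1)^1·(+1)^2 = +1.
v=29: a=29^1·(≡28), b=29^1·(≡28) mod 29; (28|29)=+1, (28|29)=+1; (−1)^{1·1·14}·(+1)^1·(+1)^1 = +1.
v=∞: -27115 < 0 and 352495 > 0  ⇒  (a,b)_∞ = +1.
v=17: a=17^1·(≡6), b=17^-1·(≡10) mod 17; (6|17)=-1, (10|17)=-1; (−1)^{1·-1·8}·(-1)^-1·(-1)^1 = +1.
v=11: a=11^1·(≡7), b=11^3·(≡8) mod 11; (7|11)=-1, (8|11)=-1; (−1)^{1·3·5}·(-1)^3·(-1)^1 = -1.
v=3: a=3^-2·(≡2), b=3^2·(≡1) mod 3; (2|3)=-1, (1|3)=+1; (−1)^{-2·2·1}·(-1)^2·(+1)^-2 = +1.
|Ram(-27115, 352495)| = 2, even; anisotropic at {5, 11}.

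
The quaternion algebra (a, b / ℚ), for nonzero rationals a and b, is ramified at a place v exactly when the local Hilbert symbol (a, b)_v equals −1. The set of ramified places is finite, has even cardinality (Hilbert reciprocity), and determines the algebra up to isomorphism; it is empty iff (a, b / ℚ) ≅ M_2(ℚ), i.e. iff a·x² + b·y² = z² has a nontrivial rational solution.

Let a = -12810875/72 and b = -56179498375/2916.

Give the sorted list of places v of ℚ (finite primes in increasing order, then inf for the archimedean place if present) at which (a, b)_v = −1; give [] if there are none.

[5, 7, 13, inf]

Mod squares: a ≡ -70, b ≡ -7735. Check v ∈ {∞, 2, 3, 5, 7, 11, 13, 17}.
v=∞: -70 < 0 and -7735 < 0  ⇒  (a,b)_∞ = -1.
v=3: a=3^-2·(≡2), b=3^-6·(≡2) mod 3; (2|3)=-1, (2|3)=-1; (−1)^{-2·-6·1}·(-1)^-6·(-1)^-2 = +1.
v=2: v_2(a)=-3, v_2(b)=-2; units ≡ 5, 1 (mod 8); ε·ε+αω+βω = 0·0+-3·0+-2·1 ≡ 0  ⇒  (a,b)_2 = +1.
v=5: a=5^3·(≡4), b=5^3·(≡3) mod 5; (4|5)=+1, (3|5)=-1; (−1)^{3·3·2}·(+1)^3·(-1)^3 = -1.
v=11: a=11^4·(≡10), b=11^2·(≡4) mod 11; (10|11)=-1, (4|11)=+1; (−1)^{4·2·5}·(-1)^2·(+1)^4 = +1.
v=17: a=17^0·(≡9), b=17^1·(≡2) mod 17; (9|17)=+1, (2|17)=+1; (−1)^{0·1·8}·(+1)^1·(+1)^0 = +1.
v=7: a=7^1·(≡2), b=7^5·(≡2) mod 7; (2|7)=+1, (2|7)=+1; (−1)^{1·5·3}·(+1)^5·(+1)^1 = -1.
v=13: a=13^0·(≡2), b=13^1·(≡12) mod 13; (2|13)=-1, (12|13)=+1; (−1)^{0·1·6}·(-1)^1·(+1)^0 = -1.
(-70, -7735 / ℚ) ramifies at {5, 7, 13, ∞}: a division algebra.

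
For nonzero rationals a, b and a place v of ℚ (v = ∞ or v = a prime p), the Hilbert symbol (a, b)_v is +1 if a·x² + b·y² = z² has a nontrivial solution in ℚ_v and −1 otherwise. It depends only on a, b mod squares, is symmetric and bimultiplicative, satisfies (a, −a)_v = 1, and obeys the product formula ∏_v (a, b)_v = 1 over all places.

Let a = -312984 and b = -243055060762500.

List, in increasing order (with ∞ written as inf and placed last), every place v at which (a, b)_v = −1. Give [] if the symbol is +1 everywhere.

[23, inf]

(a, b) ≡ (-966, -105) mod (ℚ^×)²; places V = {2, 3, 5, 7, 23, ∞}.
(a,b)_∞: sgn(-966)=−, sgn(-105)=−, so -1.
(a,b)_5: α=0, u≡1; β=5, v≡1 (mod 5); (1|5)=+1, (1|5)=+1; sign (−1)^0·+1^5·+1^0 = +1.
(a,b)_23: α=1, u≡8; β=2, v≡17 (mod 23); (8|23)=+1, (17|23)=-1; sign (−1)^0·+1^2·-1^1 = -1.
(a,b)_2: α=3, β=2; u≡5, v≡7 (mod 8); ε(u)ε(v)=0·1, αω(v)=3·0, βω(u)=2·1; sum ≡ 0  ⇒  +1.
(a,b)_3: α=5, u≡2; β=7, v≡1 (mod 3); (2|3)=-1, (1|3)=+1; sign (−1)^1·-1^7·+1^5 = +1.
(a,b)_7: α=1, u≡4; β=5, v≡3 (mod 7); (4|7)=+1, (3|7)=-1; sign (−1)^1·+1^5·-1^1 = +1.
(-966, -105 / ℚ) ramifies at {23, ∞}: a division algebra.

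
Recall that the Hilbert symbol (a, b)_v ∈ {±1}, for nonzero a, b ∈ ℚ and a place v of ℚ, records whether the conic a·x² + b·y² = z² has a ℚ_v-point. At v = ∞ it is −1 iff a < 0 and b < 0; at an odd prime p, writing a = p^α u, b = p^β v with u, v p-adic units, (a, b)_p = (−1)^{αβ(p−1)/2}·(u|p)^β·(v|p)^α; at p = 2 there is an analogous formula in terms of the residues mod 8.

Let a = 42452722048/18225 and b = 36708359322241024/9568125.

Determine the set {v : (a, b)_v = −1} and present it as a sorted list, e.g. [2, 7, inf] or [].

Mod squares: a ≡ 22, b ≡ 714. Check v ∈ {∞, 2, 3, 5, 7, 11, 17, 19}.
v=2: v_2(a)=7, v_2(b)=11; units ≡ 3, 5 (mod 8); ε·ε+αω+βω = 1·0+7·1+11·1 ≡ 0  ⇒  (a,b)_2 = +1.
v=∞: 22 > 0 and 714 > 0  ⇒  (a,b)_∞ = +1.
v=3: a=3^-6·(≡1), b=3^-7·(≡1) mod 3; (1|3)=+1, (1|3)=+1; (−1)^{-6·-7·1}·(+1)^-7·(+1)^-6 = +1.
v=19: a=19^2·(≡8), b=19^2·(≡5) mod 19; (8|19)=-1, (5|19)=+1; (−1)^{2·2·9}·(-1)^2·(+1)^2 = +1.
v=7: a=7^0·(≡4), b=7^-1·(≡2) mod 7; (4|7)=+1, (2|7)=+1; (−1)^{0·-1·3}·(+1)^-1·(+1)^0 = +1.
v=11: a=11^1·(≡8), b=11^2·(≡2) mod 11; (8|11)=-1, (2|11)=-1; (−1)^{1·2·5}·(-1)^2·(-1)^1 = -1.
v=5: a=5^-2·(≡2), b=5^-4·(≡1) mod 5; (2|5)=-1, (1|5)=+1; (−1)^{-2·-4·2}·(-1)^-4·(+1)^-2 = +1.
v=17: a=17^4·(≡5), b=17^7·(≡2) mod 17; (5|17)=-1, (2|17)=+1; (−1)^{4·7·8}·(-1)^7·(+1)^4 = -1.
|Ram(22, 714)| = 2, even; anisotropic at {11, 17}.

[11, 17]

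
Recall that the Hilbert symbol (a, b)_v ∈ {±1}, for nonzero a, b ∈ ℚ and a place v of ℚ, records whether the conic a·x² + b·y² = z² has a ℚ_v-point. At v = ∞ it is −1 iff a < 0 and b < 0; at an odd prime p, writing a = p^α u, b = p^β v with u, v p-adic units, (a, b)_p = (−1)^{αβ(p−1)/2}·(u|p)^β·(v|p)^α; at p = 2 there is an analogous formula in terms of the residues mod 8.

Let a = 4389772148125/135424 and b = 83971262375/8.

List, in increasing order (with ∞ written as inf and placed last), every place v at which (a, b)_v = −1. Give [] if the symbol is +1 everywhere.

[2, 5]

Mod squares: a ≡ 133, b ≡ 910. Check v ∈ {∞, 2, 5, 7, 11, 13, 19, 23, 43}.
v=23: a=23^-2·(≡1), b=23^0·(≡6) mod 23; (1|23)=+1, (6|23)=+1; (−1)^{-2·0·11}·(+1)^0·(+1)^-2 = +1.
v=19: a=19^1·(≡4), b=19^2·(≡1) mod 19; (4|19)=+1, (1|19)=+1; (−1)^{1·2·9}·(+1)^2·(+1)^1 = +1.
v=2: v_2(a)=-8, v_2(b)=-3; units ≡ 5, 7 (mod 8); ε·ε+αω+βω = 0·1+-8·0+-3·1 ≡ 1  ⇒  (a,b)_2 = -1.
v=5: a=5^4·(≡3), b=5^3·(≡3) mod 5; (3|5)=-1, (3|5)=-1; (−1)^{4·3·2}·(-1)^3·(-1)^4 = -1.
v=13: a=13^4·(≡3), b=13^3·(≡7) mod 13; (3|13)=+1, (7|13)=-1; (−1)^{4·3·6}·(+1)^3·(-1)^4 = +1.
v=7: a=7^1·(≡5), b=7^1·(≡1) mod 7; (5|7)=-1, (1|7)=+1; (−1)^{1·1·3}·(-1)^1·(+1)^1 = +1.
v=∞: 133 > 0 and 910 > 0  ⇒  (a,b)_∞ = +1.
v=11: a=11^0·(≡4), b=11^2·(≡10) mod 11; (4|11)=+1, (10|11)=-1; (−1)^{0·2·5}·(+1)^2·(-1)^0 = +1.
v=43: a=43^2·(≡31), b=43^0·(≡12) mod 43; (31|43)=+1, (12|43)=-1; (−1)^{2·0·21}·(+1)^0·(-1)^2 = +1.
Ram(133, 910) = {2, 5}; no ℚ_2-point on the conic.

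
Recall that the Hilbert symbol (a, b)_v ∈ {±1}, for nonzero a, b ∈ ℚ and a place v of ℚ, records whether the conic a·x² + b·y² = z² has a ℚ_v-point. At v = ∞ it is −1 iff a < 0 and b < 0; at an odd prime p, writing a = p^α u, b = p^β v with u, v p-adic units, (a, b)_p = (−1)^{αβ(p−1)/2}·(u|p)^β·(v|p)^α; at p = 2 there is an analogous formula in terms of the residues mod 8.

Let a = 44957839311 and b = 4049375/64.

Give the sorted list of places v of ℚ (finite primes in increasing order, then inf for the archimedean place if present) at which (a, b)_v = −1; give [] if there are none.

(a, b) ≡ (119, 6479) mod (ℚ^×)²; places V = {2, 3, 5, 7, 11, 17, 19, 31, ∞}.
(a,b)_7: α=1, u≡5; β=0, v≡1 (mod 7); (5|7)=-1, (1|7)=+1; sign (−1)^0·-1^0·+1^1 = +1.
(a,b)_17: α=1, u≡14; β=0, v≡2 (mod 17); (14|17)=-1, (2|17)=+1; sign (−1)^0·-1^0·+1^1 = +1.
(a,b)_11: α=2, u≡1; β=1, v≡6 (mod 11); (1|11)=+1, (6|11)=-1; sign (−1)^0·+1^1·-1^2 = +1.
(a,b)_5: α=0, u≡1; β=4, v≡1 (mod 5); (1|5)=+1, (1|5)=+1; sign (−1)^0·+1^4·+1^0 = +1.
(a,b)_2: α=0, β=-6; u≡7, v≡7 (mod 8); ε(u)ε(v)=1·1, αω(v)=0·0, βω(u)=-6·0; sum ≡ 1  ⇒  -1.
(a,b)_19: α=2, u≡7; β=1, v≡3 (mod 19); (7|19)=+1, (3|19)=-1; sign (−1)^0·+1^1·-1^2 = +1.
(a,b)_31: α=2, u≡3; β=1, v≡11 (mod 31); (3|31)=-1, (11|31)=-1; sign (−1)^0·-1^1·-1^2 = -1.
(a,b)_3: α=2, u≡2; β=0, v≡2 (mod 3); (2|3)=-1, (2|3)=-1; sign (−1)^0·-1^0·-1^2 = +1.
(a,b)_∞: sgn(119)=+, sgn(6479)=+, so +1.
(119, 6479 / ℚ) ramifies at {2, 31}: a division algebra.

[2, 31]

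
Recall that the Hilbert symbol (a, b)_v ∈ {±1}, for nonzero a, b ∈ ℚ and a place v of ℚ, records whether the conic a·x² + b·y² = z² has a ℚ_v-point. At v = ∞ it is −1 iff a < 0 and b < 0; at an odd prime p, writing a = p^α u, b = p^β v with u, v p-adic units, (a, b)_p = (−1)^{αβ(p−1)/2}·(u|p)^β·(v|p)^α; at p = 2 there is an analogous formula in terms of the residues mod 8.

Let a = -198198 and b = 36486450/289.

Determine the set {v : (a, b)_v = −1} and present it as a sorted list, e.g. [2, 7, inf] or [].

[2, 13]

(a, b) ≡ (-182, 2002) mod (ℚ^×)²; places V = {2, 3, 5, 7, 11, 13, 17, ∞}.
(a,b)_11: α=2, u≡1; β=1, v≡7 (mod 11); (1|11)=+1, (7|11)=-1; sign (−1)^0·+1^1·-1^2 = +1.
(a,b)_13: α=1, u≡3; β=1, v≡5 (mod 13); (3|13)=+1, (5|13)=-1; sign (−1)^0·+1^1·-1^1 = -1.
(a,b)_5: α=0, u≡2; β=2, v≡2 (mod 5); (2|5)=-1, (2|5)=-1; sign (−1)^0·-1^2·-1^0 = +1.
(a,b)_∞: sgn(-182)=−, sgn(2002)=+, so +1.
(a,b)_17: α=0, u≡5; β=-2, v≡13 (mod 17); (5|17)=-1, (13|17)=+1; sign (−1)^0·-1^-2·+1^0 = +1.
(a,b)_2: α=1, β=1; u≡5, v≡1 (mod 8); ε(u)ε(v)=0·0, αω(v)=1·0, βω(u)=1·1; sum ≡ 1  ⇒  -1.
(a,b)_7: α=1, u≡1; β=1, v≡5 (mod 7); (1|7)=+1, (5|7)=-1; sign (−1)^1·+1^1·-1^1 = +1.
(a,b)_3: α=2, u≡1; β=6, v≡1 (mod 3); (1|3)=+1, (1|3)=+1; sign (−1)^0·+1^6·+1^2 = +1.
|Ram(-182, 2002)| = 2, even; anisotropic at {2, 13}.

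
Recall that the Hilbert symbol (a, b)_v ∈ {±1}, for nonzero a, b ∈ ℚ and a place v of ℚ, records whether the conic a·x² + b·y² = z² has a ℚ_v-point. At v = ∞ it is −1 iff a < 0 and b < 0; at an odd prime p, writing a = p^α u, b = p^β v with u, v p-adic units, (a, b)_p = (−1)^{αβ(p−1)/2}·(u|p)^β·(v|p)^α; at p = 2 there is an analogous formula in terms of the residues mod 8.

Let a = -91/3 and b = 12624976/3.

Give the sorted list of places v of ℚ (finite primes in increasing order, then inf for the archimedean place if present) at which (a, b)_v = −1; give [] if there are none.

(a, b) ≡ (-273, 14007) mod (ℚ^×)²; places V = {2, 3, 7, 13, 23, 29, ∞}.
(a,b)_3: α=-1, u≡2; β=-1, v≡1 (mod 3); (2|3)=-1, (1|3)=+1; sign (−1)^1·-1^-1·+1^-1 = +1.
(a,b)_7: α=1, u≡5; β=1, v≡6 (mod 7); (5|7)=-1, (6|7)=-1; sign (−1)^1·-1^1·-1^1 = -1.
(a,b)_23: α=0, u≡8; β=1, v≡21 (mod 23); (8|23)=+1, (21|23)=-1; sign (−1)^0·+1^1·-1^0 = +1.
(a,b)_29: α=0, u≡18; β=1, v≡18 (mod 29); (18|29)=-1, (18|29)=-1; sign (−1)^0·-1^1·-1^0 = -1.
(a,b)_13: α=1, u≡2; β=2, v≡2 (mod 13); (2|13)=-1, (2|13)=-1; sign (−1)^0·-1^2·-1^1 = -1.
(a,b)_2: α=0, β=4; u≡7, v≡7 (mod 8); ε(u)ε(v)=1·1, αω(v)=0·0, βω(u)=4·0; sum ≡ 1  ⇒  -1.
(a,b)_∞: sgn(-273)=−, sgn(14007)=+, so +1.
Ram(-273, 14007) = {2, 7, 13, 29}; no ℚ_2-point on the conic.

[2, 7, 13, 29]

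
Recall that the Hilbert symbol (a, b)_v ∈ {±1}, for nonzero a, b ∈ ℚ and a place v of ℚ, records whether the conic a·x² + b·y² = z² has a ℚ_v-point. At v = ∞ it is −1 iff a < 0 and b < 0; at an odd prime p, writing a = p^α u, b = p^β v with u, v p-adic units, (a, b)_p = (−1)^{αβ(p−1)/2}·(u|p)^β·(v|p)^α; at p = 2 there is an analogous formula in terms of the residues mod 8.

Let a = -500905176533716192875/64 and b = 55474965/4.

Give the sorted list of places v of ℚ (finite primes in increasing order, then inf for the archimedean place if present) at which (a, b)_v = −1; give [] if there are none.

[7, 13, 19, 31]

(a, b) ≡ (-198835, 6163885) mod (ℚ^×)²; places V = {2, 3, 5, 7, 13, 19, 23, 31, ∞}.
(a,b)_3: α=2, u≡2; β=2, v≡1 (mod 3); (2|3)=-1, (1|3)=+1; sign (−1)^0·-1^2·+1^2 = +1.
(a,b)_19: α=5, u≡9; β=1, v≡6 (mod 19); (9|19)=+1, (6|19)=+1; sign (−1)^1·+1^1·+1^5 = -1.
(a,b)_31: α=2, u≡26; β=1, v≡10 (mod 31); (26|31)=-1, (10|31)=+1; sign (−1)^0·-1^1·+1^2 = -1.
(a,b)_23: α=3, u≡8; β=1, v≡15 (mod 23); (8|23)=+1, (15|23)=-1; sign (−1)^1·+1^1·-1^3 = +1.
(a,b)_5: α=3, u≡3; β=1, v≡2 (mod 5); (3|5)=-1, (2|5)=-1; sign (−1)^0·-1^1·-1^3 = +1.
(a,b)_7: α=1, u≡2; β=1, v≡2 (mod 7); (2|7)=+1, (2|7)=+1; sign (−1)^1·+1^1·+1^1 = -1.
(a,b)_∞: sgn(-198835)=−, sgn(6163885)=+, so +1.
(a,b)_13: α=3, u≡7; β=1, v≡4 (mod 13); (7|13)=-1, (4|13)=+1; sign (−1)^0·-1^1·+1^3 = -1.
(a,b)_2: α=-6, β=-2; u≡5, v≡5 (mod 8); ε(u)ε(v)=0·0, αω(v)=-6·1, βω(u)=-2·1; sum ≡ 0  ⇒  +1.
Ram(-198835, 6163885) = {7, 13, 19, 31}; no ℚ_7-point on the conic.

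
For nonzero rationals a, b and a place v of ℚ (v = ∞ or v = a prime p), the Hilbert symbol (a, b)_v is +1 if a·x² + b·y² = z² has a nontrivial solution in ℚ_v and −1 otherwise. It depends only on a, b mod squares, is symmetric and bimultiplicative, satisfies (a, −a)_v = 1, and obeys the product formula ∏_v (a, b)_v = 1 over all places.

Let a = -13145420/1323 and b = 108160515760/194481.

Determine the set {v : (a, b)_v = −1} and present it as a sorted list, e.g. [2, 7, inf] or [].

(a, b) ≡ (-5865, 115) mod (ℚ^×)²; places V = {2, 3, 5, 7, 11, 17, 23, 41, ∞}.
(a,b)_3: α=-3, u≡1; β=-4, v≡1 (mod 3); (1|3)=+1, (1|3)=+1; sign (−1)^0·+1^-4·+1^-3 = +1.
(a,b)_41: α=2, u≡1; β=2, v≡33 (mod 41); (1|41)=+1, (33|41)=+1; sign (−1)^0·+1^2·+1^2 = +1.
(a,b)_5: α=1, u≡2; β=1, v≡2 (mod 5); (2|5)=-1, (2|5)=-1; sign (−1)^0·-1^1·-1^1 = +1.
(a,b)_2: α=2, β=4; u≡7, v≡3 (mod 8); ε(u)ε(v)=1·1, αω(v)=2·1, βω(u)=4·0; sum ≡ 1  ⇒  -1.
(a,b)_7: α=-2, u≡1; β=-4, v≡6 (mod 7); (1|7)=+1, (6|7)=-1; sign (−1)^0·+1^-4·-1^-2 = +1.
(a,b)_∞: sgn(-5865)=−, sgn(115)=+, so +1.
(a,b)_11: α=0, u≡3; β=2, v≡4 (mod 11); (3|11)=+1, (4|11)=+1; sign (−1)^0·+1^2·+1^0 = +1.
(a,b)_23: α=1, u≡20; β=1, v≡21 (mod 23); (20|23)=-1, (21|23)=-1; sign (−1)^1·-1^1·-1^1 = -1.
(a,b)_17: α=1, u≡5; β=2, v≡1 (mod 17); (5|17)=-1, (1|17)=+1; sign (−1)^0·-1^2·+1^1 = +1.
Ram(-5865, 115) = {2, 23}; no ℚ_2-point on the conic.

[2, 23]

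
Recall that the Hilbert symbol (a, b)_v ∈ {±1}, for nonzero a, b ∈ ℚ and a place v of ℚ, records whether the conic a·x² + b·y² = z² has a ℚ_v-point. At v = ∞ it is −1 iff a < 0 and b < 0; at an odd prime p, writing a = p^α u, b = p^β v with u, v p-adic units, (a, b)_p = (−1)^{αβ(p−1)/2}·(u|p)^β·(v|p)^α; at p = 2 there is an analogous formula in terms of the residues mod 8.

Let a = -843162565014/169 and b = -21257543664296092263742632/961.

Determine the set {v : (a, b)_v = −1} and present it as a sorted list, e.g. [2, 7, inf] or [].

[11, inf]

(a, b) ≡ (-374, -4522) mod (ℚ^×)²; places V = {2, 3, 7, 11, 13, 17, 19, 31, ∞}.
(a,b)_7: α=4, u≡1; β=5, v≡6 (mod 7); (1|7)=+1, (6|7)=-1; sign (−1)^0·+1^5·-1^4 = +1.
(a,b)_17: α=3, u≡6; β=5, v≡12 (mod 17); (6|17)=-1, (12|17)=-1; sign (−1)^0·-1^5·-1^3 = +1.
(a,b)_∞: sgn(-374)=−, sgn(-4522)=−, so -1.
(a,b)_3: α=2, u≡1; β=8, v≡2 (mod 3); (1|3)=+1, (2|3)=-1; sign (−1)^0·+1^8·-1^2 = +1.
(a,b)_2: α=1, β=3; u≡5, v≡3 (mod 8); ε(u)ε(v)=0·1, αω(v)=1·1, βω(u)=3·1; sum ≡ 0  ⇒  +1.
(a,b)_11: α=1, u≡2; β=4, v≡2 (mod 11); (2|11)=-1, (2|11)=-1; sign (−1)^0·-1^4·-1^1 = -1.
(a,b)_31: α=0, u≡27; β=-2, v≡16 (mod 31); (27|31)=-1, (16|31)=+1; sign (−1)^0·-1^-2·+1^0 = +1.
(a,b)_13: α=-2, u≡10; β=2, v≡7 (mod 13); (10|13)=+1, (7|13)=-1; sign (−1)^0·+1^2·-1^-2 = +1.
(a,b)_19: α=2, u≡4; β=3, v≡9 (mod 19); (4|19)=+1, (9|19)=+1; sign (−1)^0·+1^3·+1^2 = +1.
Ram(-374, -4522) = {11, ∞}; no ℚ_11-point on the conic.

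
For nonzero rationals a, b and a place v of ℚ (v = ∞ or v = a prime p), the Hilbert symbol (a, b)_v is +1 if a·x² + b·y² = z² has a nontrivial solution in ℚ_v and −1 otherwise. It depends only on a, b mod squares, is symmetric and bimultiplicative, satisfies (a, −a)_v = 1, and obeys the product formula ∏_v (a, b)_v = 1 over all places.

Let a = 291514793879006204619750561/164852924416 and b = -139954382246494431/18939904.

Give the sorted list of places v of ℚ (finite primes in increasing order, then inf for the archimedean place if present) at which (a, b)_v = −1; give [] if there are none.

(a, b) ≡ (7106, -31) mod (ℚ^×)²; places V = {2, 3, 7, 11, 17, 19, 31, ∞}.
(a,b)_3: α=24, u≡2; β=16, v≡2 (mod 3); (2|3)=-1, (2|3)=-1; sign (−1)^0·-1^16·-1^24 = +1.
(a,b)_19: α=3, u≡10; β=2, v≡17 (mod 19); (10|19)=-1, (17|19)=+1; sign (−1)^0·-1^2·+1^3 = +1.
(a,b)_7: α=6, u≡1; β=4, v≡4 (mod 7); (1|7)=+1, (4|7)=+1; sign (−1)^0·+1^4·+1^6 = +1.
(a,b)_31: α=2, u≡8; β=1, v≡29 (mod 31); (8|31)=+1, (29|31)=-1; sign (−1)^0·+1^1·-1^2 = +1.
(a,b)_17: α=-3, u≡12; β=-2, v≡11 (mod 17); (12|17)=-1, (11|17)=-1; sign (−1)^0·-1^-2·-1^-3 = -1.
(a,b)_∞: sgn(7106)=+, sgn(-31)=−, so +1.
(a,b)_11: α=3, u≡8; β=2, v≡6 (mod 11); (8|11)=-1, (6|11)=-1; sign (−1)^0·-1^2·-1^3 = -1.
(a,b)_2: α=-25, β=-16; u≡1, v≡1 (mod 8); ε(u)ε(v)=0·0, αω(v)=-25·0, βω(u)=-16·0; sum ≡ 0  ⇒  +1.
|Ram(7106, -31)| = 2, even; anisotropic at {11, 17}.

[11, 17]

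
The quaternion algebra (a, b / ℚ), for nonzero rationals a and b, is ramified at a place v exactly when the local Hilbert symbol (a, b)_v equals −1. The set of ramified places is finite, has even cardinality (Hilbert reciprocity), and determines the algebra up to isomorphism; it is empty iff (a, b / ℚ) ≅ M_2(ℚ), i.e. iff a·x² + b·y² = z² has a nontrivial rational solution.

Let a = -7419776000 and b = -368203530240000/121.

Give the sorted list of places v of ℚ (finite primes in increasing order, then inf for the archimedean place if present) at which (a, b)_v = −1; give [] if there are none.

[2, inf]

Mod squares: a ≡ -35, b ≡ -26. Check v ∈ {∞, 2, 3, 5, 7, 11, 13}.
v=2: v_2(a)=10, v_2(b)=21; units ≡ 5, 3 (mod 8); ε·ε+αω+βω = 0·1+10·1+21·1 ≡ 1  ⇒  (a,b)_2 = -1.
v=3: a=3^0·(≡1), b=3^2·(≡1) mod 3; (1|3)=+1, (1|3)=+1; (−1)^{0·2·1}·(+1)^2·(+1)^0 = +1.
v=13: a=13^2·(≡3), b=13^1·(≡6) mod 13; (3|13)=+1, (6|13)=-1; (−1)^{2·1·6}·(+1)^1·(-1)^2 = +1.
v=11: a=11^0·(≡1), b=11^-2·(≡7) mod 11; (1|11)=+1, (7|11)=-1; (−1)^{0·-2·5}·(+1)^-2·(-1)^0 = +1.
v=5: a=5^3·(≡2), b=5^4·(≡1) mod 5; (2|5)=-1, (1|5)=+1; (−1)^{3·4·2}·(-1)^4·(+1)^3 = +1.
v=∞: -35 < 0 and -26 < 0  ⇒  (a,b)_∞ = -1.
v=7: a=7^3·(≡2), b=7^4·(≡2) mod 7; (2|7)=+1, (2|7)=+1; (−1)^{3·4·3}·(+1)^4·(+1)^3 = +1.
(-35, -26 / ℚ) ramifies at {2, ∞}: a division algebra.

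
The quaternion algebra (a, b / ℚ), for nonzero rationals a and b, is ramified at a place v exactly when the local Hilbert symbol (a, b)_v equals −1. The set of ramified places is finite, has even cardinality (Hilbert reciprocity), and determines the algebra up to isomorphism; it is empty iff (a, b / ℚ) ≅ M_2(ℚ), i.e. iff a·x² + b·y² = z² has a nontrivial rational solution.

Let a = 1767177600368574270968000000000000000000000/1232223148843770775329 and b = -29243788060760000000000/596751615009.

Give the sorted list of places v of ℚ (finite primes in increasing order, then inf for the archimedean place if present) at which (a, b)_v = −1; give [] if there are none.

Mod squares: a ≡ 443555, b ≡ -4991. Check v ∈ {∞, 2, 3, 5, 7, 11, 13, 17, 19, 23, 29, 31}.
v=∞: 443555 > 0 and -4991 < 0  ⇒  (a,b)_∞ = +1.
v=5: a=5^21·(≡4), b=5^10·(≡4) mod 5; (4|5)=+1, (4|5)=+1; (−1)^{21·10·2}·(+1)^10·(+1)^21 = +1.
v=19: a=19^5·(≡8), b=19^2·(≡9) mod 19; (8|19)=-1, (9|19)=+1; (−1)^{5·2·9}·(-1)^2·(+1)^5 = +1.
v=11: a=11^-4·(≡6), b=11^-2·(≡1) mod 11; (6|11)=-1, (1|11)=+1; (−1)^{-4·-2·5}·(-1)^-2·(+1)^-4 = +1.
v=29: a=29^1·(≡18), b=29^0·(≡2) mod 29; (18|29)=-1, (2|29)=-1; (−1)^{1·0·14}·(-1)^0·(-1)^1 = -1.
v=13: a=13^2·(≡7), b=13^2·(≡10) mod 13; (7|13)=-1, (10|13)=+1; (−1)^{2·2·6}·(-1)^2·(+1)^2 = +1.
v=17: a=17^-6·(≡9), b=17^-4·(≡12) mod 17; (9|17)=+1, (12|17)=-1; (−1)^{-6·-4·8}·(+1)^-4·(-1)^-6 = +1.
v=3: a=3^-20·(≡2), b=3^-10·(≡1) mod 3; (2|3)=-1, (1|3)=+1; (−1)^{-20·-10·1}·(-1)^-10·(+1)^-20 = +1.
v=31: a=31^2·(≡16), b=31^1·(≡28) mod 31; (16|31)=+1, (28|31)=+1; (−1)^{2·1·15}·(+1)^1·(+1)^2 = +1.
v=7: a=7^7·(≡2), b=7^5·(≡2) mod 7; (2|7)=+1, (2|7)=+1; (−1)^{7·5·3}·(+1)^5·(+1)^7 = -1.
v=23: a=23^1·(≡10), b=23^1·(≡12) mod 23; (10|23)=-1, (12|23)=+1; (−1)^{1·1·11}·(-1)^1·(+1)^1 = +1.
v=2: v_2(a)=24, v_2(b)=12; units ≡ 3, 1 (mod 8); ε·ε+αω+βω = 1·0+24·0+12·1 ≡ 0  ⇒  (a,b)_2 = +1.
|Ram(443555, -4991)| = 2, even; anisotropic at {7, 29}.

[7, 29]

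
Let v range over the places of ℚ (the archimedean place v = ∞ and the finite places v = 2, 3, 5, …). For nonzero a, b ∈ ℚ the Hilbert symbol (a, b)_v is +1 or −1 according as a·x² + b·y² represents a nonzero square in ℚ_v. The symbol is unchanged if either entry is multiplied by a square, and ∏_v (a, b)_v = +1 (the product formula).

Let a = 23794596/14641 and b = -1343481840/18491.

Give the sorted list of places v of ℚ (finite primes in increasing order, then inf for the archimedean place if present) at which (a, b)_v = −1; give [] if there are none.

[7, 41]

(a, b) ≡ (13489, -74965) mod (ℚ^×)²; places V = {2, 3, 5, 7, 11, 29, 37, 41, 47, ∞}.
(a,b)_∞: sgn(13489)=+, sgn(-74965)=−, so +1.
(a,b)_37: α=0, u≡33; β=2, v≡1 (mod 37); (33|37)=+1, (1|37)=+1; sign (−1)^0·+1^2·+1^0 = +1.
(a,b)_3: α=2, u≡1; β=2, v≡2 (mod 3); (1|3)=+1, (2|3)=-1; sign (−1)^0·+1^2·-1^2 = +1.
(a,b)_41: α=1, u≡31; β=-2, v≡27 (mod 41); (31|41)=+1, (27|41)=-1; sign (−1)^0·+1^-2·-1^1 = -1.
(a,b)_7: α=3, u≡4; β=0, v≡5 (mod 7); (4|7)=+1, (5|7)=-1; sign (−1)^0·+1^0·-1^3 = -1.
(a,b)_5: α=0, u≡1; β=1, v≡2 (mod 5); (1|5)=+1, (2|5)=-1; sign (−1)^0·+1^1·-1^0 = +1.
(a,b)_11: α=-4, u≡1; β=-1, v≡4 (mod 11); (1|11)=+1, (4|11)=+1; sign (−1)^0·+1^-1·+1^-4 = +1.
(a,b)_47: α=1, u≡15; β=1, v≡34 (mod 47); (15|47)=-1, (34|47)=+1; sign (−1)^1·-1^1·+1^1 = +1.
(a,b)_2: α=2, β=4; u≡1, v≡3 (mod 8); ε(u)ε(v)=0·1, αω(v)=2·1, βω(u)=4·0; sum ≡ 0  ⇒  +1.
(a,b)_29: α=0, u≡5; β=1, v≡1 (mod 29); (5|29)=+1, (1|29)=+1; sign (−1)^0·+1^1·+1^0 = +1.
|Ram(13489, -74965)| = 2, even; anisotropic at {7, 41}.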